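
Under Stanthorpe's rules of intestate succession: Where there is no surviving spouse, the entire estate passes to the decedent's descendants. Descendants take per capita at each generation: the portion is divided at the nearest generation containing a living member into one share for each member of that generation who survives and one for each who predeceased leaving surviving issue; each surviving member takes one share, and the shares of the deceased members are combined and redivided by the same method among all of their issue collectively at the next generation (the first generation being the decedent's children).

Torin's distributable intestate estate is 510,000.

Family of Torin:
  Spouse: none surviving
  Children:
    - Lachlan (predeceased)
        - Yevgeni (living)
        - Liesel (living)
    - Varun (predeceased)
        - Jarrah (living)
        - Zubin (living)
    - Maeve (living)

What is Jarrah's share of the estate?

The entire 510,000 passes to the descendants.
That amount (510,000) is divided at the children's generation into 3 shares of 170,000. Maeve takes 170,000. The 2 shares of the deceased (Lachlan and Varun) are combined into a pool of 340,000.
That pool (340,000) is divided at the grandchildren's generation equally among Yevgeni, Liesel, Jarrah, and Zubin: 85,000 each.

Jarrah receives 85,000.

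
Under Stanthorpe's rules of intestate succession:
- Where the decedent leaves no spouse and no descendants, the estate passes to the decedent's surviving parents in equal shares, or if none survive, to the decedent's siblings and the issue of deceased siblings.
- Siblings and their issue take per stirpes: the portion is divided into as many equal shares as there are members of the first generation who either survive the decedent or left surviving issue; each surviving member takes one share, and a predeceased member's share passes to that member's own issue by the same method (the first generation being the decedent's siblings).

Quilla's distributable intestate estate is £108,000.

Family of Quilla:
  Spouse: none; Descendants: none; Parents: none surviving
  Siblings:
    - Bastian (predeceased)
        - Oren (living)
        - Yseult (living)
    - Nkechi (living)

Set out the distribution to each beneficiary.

Oren: £27,000; Yseult: £27,000; Nkechi: £54,000

The entire £108,000 passes to the siblings and their issue.
That amount (£108,000) is divided into 2 shares of £54,000: Nkechi takes £54,000; Bastian's £54,000 share passes to Bastian's issue.
Bastian's share (£54,000) is divided into 2 shares of £27,000: Oren and Yseult each take £27,000.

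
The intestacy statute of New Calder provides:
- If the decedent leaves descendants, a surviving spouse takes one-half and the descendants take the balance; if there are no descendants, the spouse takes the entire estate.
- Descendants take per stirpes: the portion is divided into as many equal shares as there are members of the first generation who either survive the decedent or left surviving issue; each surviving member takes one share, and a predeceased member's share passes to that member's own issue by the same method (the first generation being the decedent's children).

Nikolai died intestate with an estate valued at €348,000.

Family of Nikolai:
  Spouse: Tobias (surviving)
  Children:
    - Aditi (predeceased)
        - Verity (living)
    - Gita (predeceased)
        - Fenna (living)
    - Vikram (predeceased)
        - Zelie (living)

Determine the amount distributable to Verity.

Verity receives €58,000.

Tobias takes one-half of €348,000 = €174,000. The remaining €174,000 passes to the descendants.
The descendants' portion (€174,000) is divided into 3 shares of €58,000: Aditi's €58,000 share passes to Aditi's issue; Gita's €58,000 share passes to Gita's issue; Vikram's €58,000 share passes to Vikram's issue.
Aditi's share (€58,000) passes entirely to Verity.
Gita's share (€58,000) passes entirely to Fenna.
Vikram's share (€58,000) passes entirely to Zelie.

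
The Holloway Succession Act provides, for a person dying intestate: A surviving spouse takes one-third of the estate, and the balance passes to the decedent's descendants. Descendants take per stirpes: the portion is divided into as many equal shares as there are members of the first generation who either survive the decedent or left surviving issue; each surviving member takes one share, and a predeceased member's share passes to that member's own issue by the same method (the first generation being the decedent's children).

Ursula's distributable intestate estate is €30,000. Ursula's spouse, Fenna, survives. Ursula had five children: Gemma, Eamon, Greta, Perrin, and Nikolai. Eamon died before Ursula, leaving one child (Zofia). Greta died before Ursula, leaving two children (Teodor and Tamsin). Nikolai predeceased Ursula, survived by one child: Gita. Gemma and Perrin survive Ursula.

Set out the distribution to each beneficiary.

Fenna takes one-third of €30,000 = €10,000. The remaining €20,000 passes to the descendants.
The descendants' portion (€20,000) is divided into 5 shares of €4,000: Gemma and Perrin each take €4,000; Eamon's €4,000 share passes to Eamon's issue; Greta's €4,000 share passes to Greta's issue; Nikolai's €4,000 share passes to Nikolai's issue.
Eamon's share (€4,000) passes entirely to Zofia.
Greta's share (€4,000) is divided into 2 shares of €2,000: Teodor and Tamsin each take €2,000.
Nikolai's share (€4,000) passes entirely to Gita.

Fenna: €10,000; Gemma: €4,000; Zofia: €4,000; Teodor: €2,000; Tamsin: €2,000; Perrin: €4,000; Gita: €4,000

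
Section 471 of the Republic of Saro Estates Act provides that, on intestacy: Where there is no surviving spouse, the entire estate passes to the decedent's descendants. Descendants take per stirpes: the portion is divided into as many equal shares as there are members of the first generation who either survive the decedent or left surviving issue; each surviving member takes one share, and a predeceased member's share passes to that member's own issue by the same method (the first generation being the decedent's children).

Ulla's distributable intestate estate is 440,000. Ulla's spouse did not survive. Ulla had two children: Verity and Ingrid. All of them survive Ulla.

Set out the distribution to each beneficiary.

The entire 440,000 passes to the descendants.
That amount (440,000) is divided into 2 shares of 220,000: Verity and Ingrid each take 220,000.

Verity: 220,000; Ingrid: 220,000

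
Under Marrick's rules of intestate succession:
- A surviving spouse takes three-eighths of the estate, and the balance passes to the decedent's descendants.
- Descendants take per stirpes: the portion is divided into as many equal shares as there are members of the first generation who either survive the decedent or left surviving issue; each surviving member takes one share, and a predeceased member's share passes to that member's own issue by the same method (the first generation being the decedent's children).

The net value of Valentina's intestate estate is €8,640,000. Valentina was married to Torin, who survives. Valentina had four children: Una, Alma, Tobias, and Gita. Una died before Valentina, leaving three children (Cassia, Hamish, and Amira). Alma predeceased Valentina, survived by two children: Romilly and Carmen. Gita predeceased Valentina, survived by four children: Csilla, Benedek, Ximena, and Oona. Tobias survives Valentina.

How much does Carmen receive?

Carmen receives €675,000.

Torin takes three-eighths of €8,640,000 = €3,240,000. The remaining €5,400,000 passes to the descendants.
The descendants' portion (€5,400,000) is divided into 4 shares of €1,350,000: Tobias takes €1,350,000; Una's €1,350,000 share passes to Una's issue; Alma's €1,350,000 share passes to Alma's issue; Gita's €1,350,000 share passes to Gita's issue.
Una's share (€1,350,000) is divided into 3 shares of €450,000: Cassia, Hamish, and Amira each take €450,000.
Alma's share (€1,350,000) is divided into 2 shares of €675,000: Romilly and Carmen each take €675,000.
Gita's share (€1,350,000) is divided into 4 shares of €337,500: Csilla, Benedek, Ximena, and Oona each take €337,500.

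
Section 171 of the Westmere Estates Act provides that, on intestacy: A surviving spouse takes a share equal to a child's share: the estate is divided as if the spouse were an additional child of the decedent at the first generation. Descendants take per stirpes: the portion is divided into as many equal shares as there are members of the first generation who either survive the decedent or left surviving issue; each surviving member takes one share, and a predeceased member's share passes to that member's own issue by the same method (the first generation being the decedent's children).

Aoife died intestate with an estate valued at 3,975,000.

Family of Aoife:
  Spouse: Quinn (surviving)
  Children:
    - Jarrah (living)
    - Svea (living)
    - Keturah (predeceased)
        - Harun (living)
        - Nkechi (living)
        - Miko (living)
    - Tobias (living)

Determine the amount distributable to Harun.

Harun receives 265,000.

The spouse counts as an additional share at the children's level, so there are 5 primary shares of 795,000. Quinn takes one such share (795,000).
The children's combined portion (3,180,000) is divided into 4 shares of 795,000: Jarrah, Svea, and Tobias each take 795,000; Keturah's 795,000 share passes to Keturah's issue.
Keturah's share (795,000) is divided into 3 shares of 265,000: Harun, Nkechi, and Miko each take 265,000.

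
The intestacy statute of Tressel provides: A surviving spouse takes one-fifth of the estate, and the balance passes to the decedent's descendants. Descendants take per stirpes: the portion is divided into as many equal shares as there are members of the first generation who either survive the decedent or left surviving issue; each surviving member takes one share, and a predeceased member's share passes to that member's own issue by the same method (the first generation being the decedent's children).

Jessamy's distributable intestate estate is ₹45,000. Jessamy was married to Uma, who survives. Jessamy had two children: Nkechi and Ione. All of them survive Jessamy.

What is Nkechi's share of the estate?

Nkechi receives ₹18,000.

Uma takes one-fifth of ₹45,000 = ₹9,000. The remaining ₹36,000 passes to the descendants.
The descendants' portion (₹36,000) is divided into 2 shares of ₹18,000: Nkechi and Ione each take ₹18,000.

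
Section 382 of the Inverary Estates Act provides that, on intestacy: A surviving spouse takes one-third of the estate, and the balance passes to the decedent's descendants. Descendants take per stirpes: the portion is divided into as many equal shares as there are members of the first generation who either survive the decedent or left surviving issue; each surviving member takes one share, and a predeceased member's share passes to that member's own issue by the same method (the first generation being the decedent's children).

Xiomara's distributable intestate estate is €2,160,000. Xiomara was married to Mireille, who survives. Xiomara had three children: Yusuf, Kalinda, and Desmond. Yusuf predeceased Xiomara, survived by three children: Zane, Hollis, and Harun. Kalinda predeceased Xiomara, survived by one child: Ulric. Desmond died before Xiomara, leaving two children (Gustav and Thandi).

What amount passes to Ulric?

Ulric receives €480,000.

Mireille takes one-third of €2,160,000 = €720,000. The remaining €1,440,000 passes to the descendants.
The descendants' portion (€1,440,000) is divided into 3 shares of €480,000: Yusuf's €480,000 share passes to Yusuf's issue; Kalinda's €480,000 share passes to Kalinda's issue; Desmond's €480,000 share passes to Desmond's issue.
Yusuf's share (€480,000) is divided into 3 shares of €160,000: Zane, Hollis, and Harun each take €160,000.
Kalinda's share (€480,000) passes entirely to Ulric.
Desmond's share (€480,000) is divided into 2 shares of €240,000: Gustav and Thandi each take €240,000.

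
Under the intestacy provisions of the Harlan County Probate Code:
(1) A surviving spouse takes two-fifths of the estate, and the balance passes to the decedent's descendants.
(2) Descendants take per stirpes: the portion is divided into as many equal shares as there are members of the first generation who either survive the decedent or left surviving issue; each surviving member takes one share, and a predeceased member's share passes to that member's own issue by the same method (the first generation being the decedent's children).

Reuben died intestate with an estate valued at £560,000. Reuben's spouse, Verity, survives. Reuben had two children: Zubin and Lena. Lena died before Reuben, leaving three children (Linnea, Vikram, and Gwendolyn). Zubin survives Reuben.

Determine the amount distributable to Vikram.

Verity takes two-fifths of £560,000 = £224,000. The remaining £336,000 passes to the descendants.
The descendants' portion (£336,000) is divided into 2 shares of £168,000: Zubin takes £168,000; Lena's £168,000 share passes to Lena's issue.
Lena's share (£168,000) is divided into 3 shares of £56,000: Linnea, Vikram, and Gwendolyn each take £56,000.

Vikram receives £56,000.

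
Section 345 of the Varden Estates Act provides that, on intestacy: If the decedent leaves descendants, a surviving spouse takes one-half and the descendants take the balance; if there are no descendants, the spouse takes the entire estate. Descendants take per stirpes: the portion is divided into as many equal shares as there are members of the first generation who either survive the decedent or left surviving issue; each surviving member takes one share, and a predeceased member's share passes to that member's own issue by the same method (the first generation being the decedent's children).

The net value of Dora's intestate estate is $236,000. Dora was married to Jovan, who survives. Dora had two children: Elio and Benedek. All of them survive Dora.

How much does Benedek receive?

Jovan takes one-half of $236,000 = $118,000. The remaining $118,000 passes to the descendants.
The descendants' portion ($118,000) is divided into 2 shares of $59,000: Elio and Benedek each take $59,000.

Benedek receives $59,000.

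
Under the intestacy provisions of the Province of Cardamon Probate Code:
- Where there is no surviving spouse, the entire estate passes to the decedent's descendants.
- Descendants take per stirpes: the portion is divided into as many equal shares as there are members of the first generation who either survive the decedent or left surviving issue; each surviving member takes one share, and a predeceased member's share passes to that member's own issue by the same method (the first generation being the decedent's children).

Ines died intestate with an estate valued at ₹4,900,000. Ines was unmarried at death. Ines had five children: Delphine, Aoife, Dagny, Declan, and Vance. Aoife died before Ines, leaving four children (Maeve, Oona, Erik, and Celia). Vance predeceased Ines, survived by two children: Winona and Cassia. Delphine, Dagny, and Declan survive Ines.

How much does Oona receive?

The entire ₹4,900,000 passes to the descendants.
That amount (₹4,900,000) is divided into 5 shares of ₹980,000: Delphine, Dagny, and Declan each take ₹980,000; Aoife's ₹980,000 share passes to Aoife's issue; Vance's ₹980,000 share passes to Vance's issue.
Aoife's share (₹980,000) is divided into 4 shares of ₹245,000: Maeve, Oona, Erik, and Celia each take ₹245,000.
Vance's share (₹980,000) is divided into 2 shares of ₹490,000: Winona and Cassia each take ₹490,000.

Oona receives ₹245,000.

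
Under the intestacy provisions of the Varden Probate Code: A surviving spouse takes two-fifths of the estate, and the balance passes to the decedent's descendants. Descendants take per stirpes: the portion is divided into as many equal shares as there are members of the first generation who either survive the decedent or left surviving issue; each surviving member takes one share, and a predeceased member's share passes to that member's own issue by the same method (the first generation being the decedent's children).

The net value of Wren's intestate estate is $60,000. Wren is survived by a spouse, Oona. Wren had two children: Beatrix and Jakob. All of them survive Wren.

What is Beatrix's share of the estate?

Beatrix receives $18,000.

Oona takes two-fifths of $60,000 = $24,000. The remaining $36,000 passes to the descendants.
The descendants' portion ($36,000) is divided into 2 shares of $18,000: Beatrix and Jakob each take $18,000.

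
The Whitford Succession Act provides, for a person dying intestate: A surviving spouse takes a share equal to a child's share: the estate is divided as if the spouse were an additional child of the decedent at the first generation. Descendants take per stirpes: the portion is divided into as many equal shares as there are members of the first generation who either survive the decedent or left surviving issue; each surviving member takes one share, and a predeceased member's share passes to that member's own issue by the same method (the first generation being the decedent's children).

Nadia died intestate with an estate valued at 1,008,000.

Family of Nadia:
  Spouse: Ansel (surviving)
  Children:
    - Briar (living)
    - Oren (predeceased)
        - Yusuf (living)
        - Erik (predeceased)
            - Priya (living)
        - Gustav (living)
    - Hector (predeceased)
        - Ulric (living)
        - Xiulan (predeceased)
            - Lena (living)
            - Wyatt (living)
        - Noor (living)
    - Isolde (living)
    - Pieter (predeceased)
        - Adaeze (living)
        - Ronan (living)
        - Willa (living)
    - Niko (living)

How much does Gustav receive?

The spouse counts as an additional share at the children's level, so there are 7 primary shares of 144,000. Ansel takes one such share (144,000).
The children's combined portion (864,000) is divided into 6 shares of 144,000: Briar, Isolde, and Niko each take 144,000; Oren's 144,000 share passes to Oren's issue; Hector's 144,000 share passes to Hector's issue; Pieter's 144,000 share passes to Pieter's issue.
Oren's share (144,000) is divided into 3 shares of 48,000: Yusuf and Gustav each take 48,000; Erik's 48,000 share passes to Erik's issue.
Erik's share (48,000) passes entirely to Priya.
Hector's share (144,000) is divided into 3 shares of 48,000: Ulric and Noor each take 48,000; Xiulan's 48,000 share passes to Xiulan's issue.
Xiulan's share (48,000) is divided into 2 shares of 24,000: Lena and Wyatt each take 24,000.
Pieter's share (144,000) is divided into 3 shares of 48,000: Adaeze, Ronan, and Willa each take 48,000.

Gustav receives 48,000.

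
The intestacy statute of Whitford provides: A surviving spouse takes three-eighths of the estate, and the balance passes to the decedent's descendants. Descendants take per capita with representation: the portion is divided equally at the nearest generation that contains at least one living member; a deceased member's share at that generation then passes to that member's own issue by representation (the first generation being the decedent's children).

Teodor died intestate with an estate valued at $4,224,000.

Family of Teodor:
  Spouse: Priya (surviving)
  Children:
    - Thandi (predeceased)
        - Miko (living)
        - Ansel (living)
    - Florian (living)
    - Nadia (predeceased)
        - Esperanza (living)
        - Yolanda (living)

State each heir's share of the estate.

Priya: $1,584,000; Miko: $440,000; Ansel: $440,000; Florian: $880,000; Esperanza: $440,000; Yolanda: $440,000

Priya takes three-eighths of $4,224,000 = $1,584,000. The remaining $2,640,000 passes to the descendants.
The descendants' portion ($2,640,000) is divided into 3 shares of $880,000: Florian takes $880,000; Thandi's $880,000 share passes to Thandi's issue; Nadia's $880,000 share passes to Nadia's issue.
Thandi's share ($880,000) is divided into 2 shares of $440,000: Miko and Ansel each take $440,000.
Nadia's share ($880,000) is divided into 2 shares of $440,000: Esperanza and Yolanda each take $440,000.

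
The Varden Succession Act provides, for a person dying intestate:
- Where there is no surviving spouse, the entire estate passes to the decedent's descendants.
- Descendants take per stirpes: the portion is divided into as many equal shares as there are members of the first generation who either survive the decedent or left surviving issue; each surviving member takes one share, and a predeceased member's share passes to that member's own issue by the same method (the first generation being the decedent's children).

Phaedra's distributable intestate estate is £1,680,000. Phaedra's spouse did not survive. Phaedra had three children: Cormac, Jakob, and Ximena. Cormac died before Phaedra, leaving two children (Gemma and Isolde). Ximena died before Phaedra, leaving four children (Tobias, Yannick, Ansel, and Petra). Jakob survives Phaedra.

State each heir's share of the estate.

The entire £1,680,000 passes to the descendants.
That amount (£1,680,000) is divided into 3 shares of £560,000: Jakob takes £560,000; Cormac's £560,000 share passes to Cormac's issue; Ximena's £560,000 share passes to Ximena's issue.
Cormac's share (£560,000) is divided into 2 shares of £280,000: Gemma and Isolde each take £280,000.
Ximena's share (£560,000) is divided into 4 shares of £140,000: Tobias, Yannick, Ansel, and Petra each take £140,000.

Gemma: £280,000; Isolde: £280,000; Jakob: £560,000; Tobias: £140,000; Yannick: £140,000; Ansel: £140,000; Petra: £140,000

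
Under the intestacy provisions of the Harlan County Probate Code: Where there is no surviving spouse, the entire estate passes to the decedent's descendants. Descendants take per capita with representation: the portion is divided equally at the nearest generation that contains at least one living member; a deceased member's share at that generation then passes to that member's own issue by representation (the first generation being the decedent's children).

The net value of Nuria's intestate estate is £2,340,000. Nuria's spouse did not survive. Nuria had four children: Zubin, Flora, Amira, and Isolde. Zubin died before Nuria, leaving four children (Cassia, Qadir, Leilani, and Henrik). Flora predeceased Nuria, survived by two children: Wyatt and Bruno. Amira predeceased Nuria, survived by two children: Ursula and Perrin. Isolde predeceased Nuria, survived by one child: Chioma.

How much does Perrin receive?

The entire £2,340,000 passes to the descendants.
No child survives, so the initial division is made at the grandchildren's generation.
That amount (£2,340,000) is divided into 9 shares of £260,000: Cassia, Qadir, Leilani, Henrik, Wyatt, Bruno, Ursula, Perrin, and Chioma each take £260,000.

Perrin receives £260,000.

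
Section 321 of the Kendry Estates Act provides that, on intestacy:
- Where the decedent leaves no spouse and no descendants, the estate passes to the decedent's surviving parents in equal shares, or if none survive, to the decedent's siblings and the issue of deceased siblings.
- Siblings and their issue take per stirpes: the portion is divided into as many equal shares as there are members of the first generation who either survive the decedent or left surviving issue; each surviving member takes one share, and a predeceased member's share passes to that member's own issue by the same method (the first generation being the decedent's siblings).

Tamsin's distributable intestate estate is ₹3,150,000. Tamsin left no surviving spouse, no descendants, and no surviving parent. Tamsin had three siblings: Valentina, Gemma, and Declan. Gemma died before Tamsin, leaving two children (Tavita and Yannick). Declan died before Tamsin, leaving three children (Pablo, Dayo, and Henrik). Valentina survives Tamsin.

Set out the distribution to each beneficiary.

Valentina: ₹1,050,000; Tavita: ₹525,000; Yannick: ₹525,000; Pablo: ₹350,000; Dayo: ₹350,000; Henrik: ₹350,000

The entire ₹3,150,000 passes to the siblings and their issue.
That amount (₹3,150,000) is divided into 3 shares of ₹1,050,000: Valentina takes ₹1,050,000; Gemma's ₹1,050,000 share passes to Gemma's issue; Declan's ₹1,050,000 share passes to Declan's issue.
Gemma's share (₹1,050,000) is divided into 2 shares of ₹525,000: Tavita and Yannick each take ₹525,000.
Declan's share (₹1,050,000) is divided into 3 shares of ₹350,000: Pablo, Dayo, and Henrik each take ₹350,000.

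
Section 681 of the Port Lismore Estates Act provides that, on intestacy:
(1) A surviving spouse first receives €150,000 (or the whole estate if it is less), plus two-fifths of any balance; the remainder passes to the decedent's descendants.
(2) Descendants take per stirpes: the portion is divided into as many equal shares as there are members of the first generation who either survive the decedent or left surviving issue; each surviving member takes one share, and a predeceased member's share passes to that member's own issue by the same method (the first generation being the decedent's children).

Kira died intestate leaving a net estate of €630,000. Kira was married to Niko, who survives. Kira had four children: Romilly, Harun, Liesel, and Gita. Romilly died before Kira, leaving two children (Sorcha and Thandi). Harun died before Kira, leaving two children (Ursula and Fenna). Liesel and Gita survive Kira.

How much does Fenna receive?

Niko first takes €150,000, leaving a balance of €480,000. Niko then takes two-fifths of the balance (€192,000), for a total of €342,000. The remaining €288,000 passes to the descendants.
The descendants' portion (€288,000) is divided into 4 shares of €72,000: Liesel and Gita each take €72,000; Romilly's €72,000 share passes to Romilly's issue; Harun's €72,000 share passes to Harun's issue.
Romilly's share (€72,000) is divided into 2 shares of €36,000: Sorcha and Thandi each take €36,000.
Harun's share (€72,000) is divided into 2 shares of €36,000: Ursula and Fenna each take €36,000.

Fenna receives €36,000.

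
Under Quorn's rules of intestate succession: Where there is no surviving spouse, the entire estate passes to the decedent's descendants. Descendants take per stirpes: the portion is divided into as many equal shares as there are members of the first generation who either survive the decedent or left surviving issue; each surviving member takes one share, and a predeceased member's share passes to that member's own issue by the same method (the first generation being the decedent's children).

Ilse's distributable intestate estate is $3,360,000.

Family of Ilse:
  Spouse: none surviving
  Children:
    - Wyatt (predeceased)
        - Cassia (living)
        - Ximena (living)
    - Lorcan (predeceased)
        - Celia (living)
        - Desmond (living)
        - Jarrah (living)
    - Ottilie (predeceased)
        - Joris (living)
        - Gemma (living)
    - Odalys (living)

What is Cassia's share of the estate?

The entire $3,360,000 passes to the descendants.
That amount ($3,360,000) is divided into 4 shares of $840,000: Odalys takes $840,000; Wyatt's $840,000 share passes to Wyatt's issue; Lorcan's $840,000 share passes to Lorcan's issue; Ottilie's $840,000 share passes to Ottilie's issue.
Wyatt's share ($840,000) is divided into 2 shares of $420,000: Cassia and Ximena each take $420,000.
Lorcan's share ($840,000) is divided into 3 shares of $280,000: Celia, Desmond, and Jarrah each take $280,000.
Ottilie's share ($840,000) is divided into 2 shares of $420,000: Joris and Gemma each take $420,000.

Cassia receives $420,000.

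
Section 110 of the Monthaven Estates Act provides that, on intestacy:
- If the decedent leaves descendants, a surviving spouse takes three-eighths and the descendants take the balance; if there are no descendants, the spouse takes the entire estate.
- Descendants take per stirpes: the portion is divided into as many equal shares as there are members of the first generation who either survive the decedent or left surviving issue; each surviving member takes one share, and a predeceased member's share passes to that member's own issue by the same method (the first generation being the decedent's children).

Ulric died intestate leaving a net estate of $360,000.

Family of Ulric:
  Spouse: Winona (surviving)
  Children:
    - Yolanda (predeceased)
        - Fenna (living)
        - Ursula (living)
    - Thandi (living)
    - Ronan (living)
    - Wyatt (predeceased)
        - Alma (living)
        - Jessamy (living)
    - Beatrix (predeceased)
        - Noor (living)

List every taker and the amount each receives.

Winona: $135,000; Fenna: $22,500; Ursula: $22,500; Thandi: $45,000; Ronan: $45,000; Alma: $22,500; Jessamy: $22,500; Noor: $45,000

Winona takes three-eighths of $360,000 = $135,000. The remaining $225,000 passes to the descendants.
The descendants' portion ($225,000) is divided into 5 shares of $45,000: Thandi and Ronan each take $45,000; Yolanda's $45,000 share passes to Yolanda's issue; Wyatt's $45,000 share passes to Wyatt's issue; Beatrix's $45,000 share passes to Beatrix's issue.
Yolanda's share ($45,000) is divided into 2 shares of $22,500: Fenna and Ursula each take $22,500.
Wyatt's share ($45,000) is divided into 2 shares of $22,500: Alma and Jessamy each take $22,500.
Beatrix's share ($45,000) passes entirely to Noor.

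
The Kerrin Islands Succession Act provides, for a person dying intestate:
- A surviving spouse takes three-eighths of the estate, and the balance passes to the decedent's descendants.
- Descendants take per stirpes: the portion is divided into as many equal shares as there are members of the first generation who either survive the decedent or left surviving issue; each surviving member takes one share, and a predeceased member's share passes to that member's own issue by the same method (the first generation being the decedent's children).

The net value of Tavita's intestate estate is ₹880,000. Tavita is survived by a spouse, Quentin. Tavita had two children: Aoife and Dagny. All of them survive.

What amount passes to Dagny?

Dagny receives ₹275,000.

Quentin takes three-eighths of ₹880,000 = ₹330,000. The remaining ₹550,000 passes to the descendants.
The descendants' portion (₹550,000) is divided into 2 shares of ₹275,000: Aoife and Dagny each take ₹275,000.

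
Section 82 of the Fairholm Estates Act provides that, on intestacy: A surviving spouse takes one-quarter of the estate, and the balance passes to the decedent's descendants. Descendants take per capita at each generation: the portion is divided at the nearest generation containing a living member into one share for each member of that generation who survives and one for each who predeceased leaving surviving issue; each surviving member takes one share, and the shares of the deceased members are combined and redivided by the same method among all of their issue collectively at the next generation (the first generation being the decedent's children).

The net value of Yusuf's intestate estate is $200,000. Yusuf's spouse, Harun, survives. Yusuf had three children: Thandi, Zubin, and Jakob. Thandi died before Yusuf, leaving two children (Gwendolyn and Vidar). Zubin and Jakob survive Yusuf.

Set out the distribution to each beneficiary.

Harun takes one-quarter of $200,000 = $50,000. The remaining $150,000 passes to the descendants.
The descendants' portion ($150,000) is divided at the children's generation into 3 shares of $50,000. Zubin and Jakob each take $50,000. The remaining share for the deceased Thandi ($50,000) is carried to the next generation.
That pool ($50,000) is divided at the grandchildren's generation equally among Gwendolyn and Vidar: $25,000 each.

Harun: $50,000; Gwendolyn: $25,000; Vidar: $25,000; Zubin: $50,000; Jakob: $50,000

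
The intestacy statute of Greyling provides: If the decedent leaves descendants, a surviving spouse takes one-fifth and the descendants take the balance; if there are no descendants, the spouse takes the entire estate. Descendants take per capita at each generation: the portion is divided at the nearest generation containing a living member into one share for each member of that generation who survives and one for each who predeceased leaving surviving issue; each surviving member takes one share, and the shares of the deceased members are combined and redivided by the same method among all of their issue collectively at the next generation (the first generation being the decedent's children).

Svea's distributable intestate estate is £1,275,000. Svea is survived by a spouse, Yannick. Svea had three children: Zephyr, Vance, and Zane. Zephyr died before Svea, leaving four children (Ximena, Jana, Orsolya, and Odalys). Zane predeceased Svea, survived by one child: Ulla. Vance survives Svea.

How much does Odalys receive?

Yannick takes one-fifth of £1,275,000 = £255,000. The remaining £1,020,000 passes to the descendants.
The descendants' portion (£1,020,000) is divided at the children's generation into 3 shares of £340,000. Vance takes £340,000. The 2 shares of the deceased (Zephyr and Zane) are combined into a pool of £680,000.
That pool (£680,000) is divided at the grandchildren's generation equally among Ximena, Jana, Orsolya, Odalys, and Ulla: £136,000 each.

Odalys receives £136,000.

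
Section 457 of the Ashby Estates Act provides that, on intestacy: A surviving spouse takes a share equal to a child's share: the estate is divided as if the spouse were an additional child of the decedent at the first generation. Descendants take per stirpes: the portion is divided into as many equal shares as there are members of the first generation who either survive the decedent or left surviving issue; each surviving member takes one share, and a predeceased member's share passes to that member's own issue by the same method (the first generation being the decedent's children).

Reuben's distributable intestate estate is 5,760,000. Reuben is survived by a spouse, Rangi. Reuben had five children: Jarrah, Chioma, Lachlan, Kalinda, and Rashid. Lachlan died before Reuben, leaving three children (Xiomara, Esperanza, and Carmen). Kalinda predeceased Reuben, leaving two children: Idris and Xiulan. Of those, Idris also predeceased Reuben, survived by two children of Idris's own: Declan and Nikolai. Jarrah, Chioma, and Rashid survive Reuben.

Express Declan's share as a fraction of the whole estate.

The spouse counts as an additional share at the children's level, so there are 6 primary shares of 960,000. Rangi takes one such share (960,000).
The children's combined portion (4,800,000) is divided into 5 shares of 960,000: Jarrah, Chioma, and Rashid each take 960,000; Lachlan's 960,000 share passes to Lachlan's issue; Kalinda's 960,000 share passes to Kalinda's issue.
Lachlan's share (960,000) is divided into 3 shares of 320,000: Xiomara, Esperanza, and Carmen each take 320,000.
Kalinda's share (960,000) is divided into 2 shares of 480,000: Xiulan takes 480,000; Idris's 480,000 share passes to Idris's issue.
Idris's share (480,000) is divided into 2 shares of 240,000: Declan and Nikolai each take 240,000.

Declan receives 1/24 of the estate.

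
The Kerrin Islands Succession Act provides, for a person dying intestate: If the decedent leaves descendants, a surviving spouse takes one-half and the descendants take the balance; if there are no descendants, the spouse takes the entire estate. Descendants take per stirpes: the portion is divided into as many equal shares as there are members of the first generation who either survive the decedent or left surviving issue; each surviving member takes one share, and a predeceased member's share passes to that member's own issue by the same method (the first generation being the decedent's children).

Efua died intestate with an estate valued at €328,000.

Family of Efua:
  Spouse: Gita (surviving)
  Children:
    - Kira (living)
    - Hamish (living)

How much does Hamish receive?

Hamish receives €82,000.

Gita takes one-half of €328,000 = €164,000. The remaining €164,000 passes to the descendants.
The descendants' portion (€164,000) is divided into 2 shares of €82,000: Kira and Hamish each take €82,000.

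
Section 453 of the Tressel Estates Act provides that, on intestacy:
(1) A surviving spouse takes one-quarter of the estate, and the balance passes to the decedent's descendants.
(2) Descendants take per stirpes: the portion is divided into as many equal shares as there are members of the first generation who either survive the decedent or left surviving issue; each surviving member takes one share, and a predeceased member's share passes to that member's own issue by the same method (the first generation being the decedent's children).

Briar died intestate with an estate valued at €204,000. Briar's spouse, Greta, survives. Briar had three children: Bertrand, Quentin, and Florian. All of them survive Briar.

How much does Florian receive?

Greta takes one-quarter of €204,000 = €51,000. The remaining €153,000 passes to the descendants.
The descendants' portion (€153,000) is divided into 3 shares of €51,000: Bertrand, Quentin, and Florian each take €51,000.

Florian receives €51,000.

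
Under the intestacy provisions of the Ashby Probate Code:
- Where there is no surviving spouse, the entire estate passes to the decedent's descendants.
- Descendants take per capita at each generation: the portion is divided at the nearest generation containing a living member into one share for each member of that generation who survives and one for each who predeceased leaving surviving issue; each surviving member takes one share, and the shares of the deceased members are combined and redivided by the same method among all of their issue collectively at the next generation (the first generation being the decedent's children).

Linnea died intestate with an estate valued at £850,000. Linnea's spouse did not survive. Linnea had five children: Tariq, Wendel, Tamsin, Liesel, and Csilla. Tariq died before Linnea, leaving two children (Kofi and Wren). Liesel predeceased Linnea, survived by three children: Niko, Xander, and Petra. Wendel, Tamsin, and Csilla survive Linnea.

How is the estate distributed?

Kofi: £68,000; Wren: £68,000; Wendel: £170,000; Tamsin: £170,000; Niko: £68,000; Xander: £68,000; Petra: £68,000; Csilla: £170,000

The entire £850,000 passes to the descendants.
That amount (£850,000) is divided at the children's generation into 5 shares of £170,000. Wendel, Tamsin, and Csilla each take £170,000. The 2 shares of the deceased (Tariq and Liesel) are combined into a pool of £340,000.
That pool (£340,000) is divided at the grandchildren's generation equally among Kofi, Wren, Niko, Xander, and Petra: £68,000 each.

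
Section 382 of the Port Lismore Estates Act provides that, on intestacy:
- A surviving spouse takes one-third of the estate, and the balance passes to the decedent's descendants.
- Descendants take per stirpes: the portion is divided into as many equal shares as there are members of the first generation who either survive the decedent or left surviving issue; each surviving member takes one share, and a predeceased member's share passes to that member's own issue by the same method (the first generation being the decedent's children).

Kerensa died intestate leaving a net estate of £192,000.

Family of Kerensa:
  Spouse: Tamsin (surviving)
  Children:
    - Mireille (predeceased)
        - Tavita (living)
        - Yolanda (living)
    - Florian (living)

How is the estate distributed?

Tamsin: £64,000; Tavita: £32,000; Yolanda: £32,000; Florian: £64,000

Tamsin takes one-third of £192,000 = £64,000. The remaining £128,000 passes to the descendants.
The descendants' portion (£128,000) is divided into 2 shares of £64,000: Florian takes £64,000; Mireille's £64,000 share passes to Mireille's issue.
Mireille's share (£64,000) is divided into 2 shares of £32,000: Tavita and Yolanda each take £32,000.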